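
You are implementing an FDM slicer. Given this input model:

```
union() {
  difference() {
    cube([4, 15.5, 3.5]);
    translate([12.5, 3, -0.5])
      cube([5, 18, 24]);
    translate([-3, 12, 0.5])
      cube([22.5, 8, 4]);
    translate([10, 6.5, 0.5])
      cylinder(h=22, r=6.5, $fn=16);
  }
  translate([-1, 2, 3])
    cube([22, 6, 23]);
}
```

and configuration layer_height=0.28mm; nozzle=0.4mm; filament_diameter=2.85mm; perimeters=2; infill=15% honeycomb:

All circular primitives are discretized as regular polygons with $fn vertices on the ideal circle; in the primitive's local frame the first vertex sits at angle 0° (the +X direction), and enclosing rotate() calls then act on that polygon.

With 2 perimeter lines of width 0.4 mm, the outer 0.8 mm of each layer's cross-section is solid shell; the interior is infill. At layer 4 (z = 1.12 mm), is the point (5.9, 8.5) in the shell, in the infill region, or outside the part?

outside

At z = 1.12 mm: the cube is present — its section is the full 4×15.5 rectangle; the cube at (12.5, 3) (footprint 5×18) is included at this height; the 22.5×8 cube at (-3, 12) contributes its full rectangle; the r=6.5 cylinder at (10, 6.5) contributes a regular 16-gon of circumradius 6.5; Subtracting the remaining from the first: starting from the 4×15.5 cube, the 5×18 cube at (12.5, 3) misses the remaining region (no effect); the 22.5×8 cube at (-3, 12) partially overlaps it — only the 14.00 mm² overlap (of its 180.00 mm²) is removed, clipping the outline; the r=6.5 cylinder at (10, 6.5) partially overlaps it — only the 1.26 mm² overlap (of its 129.35 mm²) is removed, clipping the outline — 1 connected region; the cube at (-1, 2) is not intersected at this z (z outside [3, 26]); Combining (union): only that combined region is present, so the union is just that shape — 1 connected region. Overall, the cross-section is a single solid region. The nearest boundary edge runs (4.00, 12.00)→(4.00, 9.00); distance from the point to it = 1.96 mm. The point is not inside any of the regions above, so it lies outside the cross-section (1.96 mm from the nearest boundary).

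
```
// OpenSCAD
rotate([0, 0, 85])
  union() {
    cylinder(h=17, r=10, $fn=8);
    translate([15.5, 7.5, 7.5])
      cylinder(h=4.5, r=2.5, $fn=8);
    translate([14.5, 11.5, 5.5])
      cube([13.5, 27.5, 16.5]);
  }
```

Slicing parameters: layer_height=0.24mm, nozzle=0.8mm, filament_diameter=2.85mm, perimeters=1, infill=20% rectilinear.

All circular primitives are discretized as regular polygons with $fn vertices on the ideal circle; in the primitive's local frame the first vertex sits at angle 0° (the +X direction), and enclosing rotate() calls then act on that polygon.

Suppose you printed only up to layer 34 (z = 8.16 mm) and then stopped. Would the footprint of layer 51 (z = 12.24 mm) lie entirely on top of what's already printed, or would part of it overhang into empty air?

Compare the two slices. At z = 8.16: the r=10 cylinder contributes a regular 8-gon of circumradius 10 (area = (8/2)·10.000²·sin(360°/8) = 282.84 mm²); the r=2.5 cylinder at (15.5, 7.5) gives a regular 8-gon of circumradius 2.5 (constant along its height) (area = (8/2)·2.500²·sin(360°/8) = 17.68 mm²); the cube at (14.5, 11.5) is present — its section is the full 13.5×27.5 rectangle (area 371.25 mm²); Combining (union): the 3 present regions are separate (no shared area or edge), so areas and boundary lengths simply add and each stays a separate island — area = 671.77 mm²; (whole slice rotated 85° about Z — lengths, areas and connectivity unchanged). At z = 12.24: the cylinder: section is a regular 8-gon, circumradius r=10 (area = (8/2)·10.000²·sin(360°/8) = 282.84 mm²); the cylinder at (15.5, 7.5) is absent (z outside [7.5, 12]); the cube at (14.5, 11.5) (footprint 13.5×27.5) is included at this height (area 371.25 mm²); Merging all regions: the 2 present regions are separate (no shared area or edge), so areas and boundary lengths simply add and each stays a separate island — area = 654.09 mm²; (whole slice rotated 85° about Z — lengths, areas and connectivity unchanged). Checking containment: the cross-section at z = 12.24 is a subset of the cross-section at z = 8.16.

entirely on top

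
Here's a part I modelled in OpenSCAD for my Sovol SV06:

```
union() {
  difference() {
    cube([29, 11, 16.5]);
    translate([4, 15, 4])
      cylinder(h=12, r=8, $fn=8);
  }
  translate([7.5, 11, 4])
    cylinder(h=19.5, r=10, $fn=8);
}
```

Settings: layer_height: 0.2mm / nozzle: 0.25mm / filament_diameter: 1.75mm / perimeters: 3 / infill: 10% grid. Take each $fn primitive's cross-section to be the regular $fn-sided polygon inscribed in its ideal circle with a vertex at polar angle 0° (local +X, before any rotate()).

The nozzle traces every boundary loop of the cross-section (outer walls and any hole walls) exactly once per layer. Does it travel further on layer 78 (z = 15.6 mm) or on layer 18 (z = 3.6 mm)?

layer 78 (z = 15.6 mm)

Layer 78 (z = 15.6): the 29×11 cube contributes its full rectangle (perimeter 80.00 mm); the cylinder at (4, 15): section is a regular 8-gon, circumradius r=8 (perimeter = 2·8·8.000·sin(180°/8) = 48.98 mm); Taking the first minus the rest: starting from the 29×11 cube, the r=8 cylinder at (4, 15) partially overlaps it — only the 29.25 mm² overlap (of its 181.02 mm²) is removed, clipping the outline — boundary = 79.56 mm; the cylinder at (7.5, 11): section is a regular 8-gon, circumradius r=10 (perimeter = 2·8·10.000·sin(180°/8) = 61.23 mm); Taking the union: the regions partially overlap (shared area 104.62 mm²), so the edge portions inside another operand are dropped and the merged outline is re-measured after clipping — boundary = 93.61 mm. So its perimeter = 93.61 mm. Layer 18 (z = 3.6): the 29×11 cube contributes its full rectangle (perimeter 80.00 mm); the cylinder at (4, 15) does not reach this height (z outside [4, 16]); After the difference (first − rest): none of the subtracted shapes is present at this height, so the 29×11 cube is unchanged — boundary = 80.00 mm; the cylinder at (7.5, 11) is absent (z outside [4, 23.5]); Merging all regions: only that combined region is present, so the union is just that shape — boundary = 80.00 mm. So its perimeter = 80.00 mm. Layer 78 is larger (93.61 vs 80.00 mm).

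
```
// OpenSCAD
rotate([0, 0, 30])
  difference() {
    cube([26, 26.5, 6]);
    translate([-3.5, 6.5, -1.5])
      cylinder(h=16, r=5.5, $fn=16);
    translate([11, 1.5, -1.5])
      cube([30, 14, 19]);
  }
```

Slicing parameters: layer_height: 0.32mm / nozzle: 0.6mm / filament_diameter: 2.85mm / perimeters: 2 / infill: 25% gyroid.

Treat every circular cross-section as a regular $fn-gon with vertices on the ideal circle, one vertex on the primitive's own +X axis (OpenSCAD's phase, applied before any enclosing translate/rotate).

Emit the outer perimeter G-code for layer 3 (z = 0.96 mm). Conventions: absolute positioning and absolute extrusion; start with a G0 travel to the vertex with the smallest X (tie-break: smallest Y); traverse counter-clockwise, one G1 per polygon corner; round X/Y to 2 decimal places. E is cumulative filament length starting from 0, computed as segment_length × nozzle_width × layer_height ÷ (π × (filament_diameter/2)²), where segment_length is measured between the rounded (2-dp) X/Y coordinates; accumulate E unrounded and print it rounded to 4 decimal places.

G0 X-13.25 Y22.95 Z0.96
G1 X-5.32 Y9.22 E0.4772
G1 X-4.86 Y9.19 E0.4911
G1 X-2.93 Y8.24 E0.5558
G1 X-1.52 Y6.63 E0.6202
G1 X-0.83 Y4.60 E0.6848
G1 X-0.97 Y2.46 E0.7493
G1 X-1.18 Y2.04 E0.7634
G1 X0.00 Y0.00 E0.8344
G1 X22.52 Y13.00 E1.6170
G1 X21.77 Y14.30 E1.6621
G1 X8.78 Y6.80 E2.1136
G1 X1.78 Y18.92 E2.5348
G1 X14.77 Y26.42 E2.9863
G1 X9.27 Y35.95 E3.3174
G1 X-13.25 Y22.95 E4.1000

At z = 0.96 mm: the cube is present — its section is the full 26×26.5 rectangle; the r=5.5 cylinder at (-3.5, 6.5) contributes a regular 16-gon of circumradius 5.5; the cube at (11, 1.5) (footprint 30×14) is included at this height; Subtracting the remaining from the first: starting from the 26×26.5 cube, the r=5.5 cylinder at (-3.5, 6.5) partially overlaps it — only the 11.15 mm² overlap (of its 92.61 mm²) is removed, clipping the outline; the 30×14 cube at (11, 1.5) partially overlaps it — only the 210.00 mm² overlap (of its 420.00 mm²) is removed, clipping the outline — 1 connected region; (rotated 30° about Z; rotation is an isometry so areas/perimeters/island counts are preserved). The outline is a single polygon with 15 vertices. Extrusion per mm of travel: 0.6 × 0.32 / (π × 1.425²) = 0.030097. Accumulating E over each segment gives final E = 4.1000.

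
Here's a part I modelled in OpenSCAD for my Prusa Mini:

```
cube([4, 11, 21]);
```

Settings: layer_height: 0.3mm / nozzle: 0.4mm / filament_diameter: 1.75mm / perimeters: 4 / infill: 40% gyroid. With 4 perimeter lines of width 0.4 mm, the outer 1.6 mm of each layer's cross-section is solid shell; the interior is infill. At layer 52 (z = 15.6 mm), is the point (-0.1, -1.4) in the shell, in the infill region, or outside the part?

outside

At z = 15.6 mm: the cube (footprint 4×11) is included at this height. Overall, the cross-section is a single solid region. The nearest boundary edge runs (0.00, 0.00)→(4.00, 0.00); distance from the point to it = 1.40 mm. The point is not inside any of the regions above, so it lies outside the cross-section (1.40 mm from the nearest boundary).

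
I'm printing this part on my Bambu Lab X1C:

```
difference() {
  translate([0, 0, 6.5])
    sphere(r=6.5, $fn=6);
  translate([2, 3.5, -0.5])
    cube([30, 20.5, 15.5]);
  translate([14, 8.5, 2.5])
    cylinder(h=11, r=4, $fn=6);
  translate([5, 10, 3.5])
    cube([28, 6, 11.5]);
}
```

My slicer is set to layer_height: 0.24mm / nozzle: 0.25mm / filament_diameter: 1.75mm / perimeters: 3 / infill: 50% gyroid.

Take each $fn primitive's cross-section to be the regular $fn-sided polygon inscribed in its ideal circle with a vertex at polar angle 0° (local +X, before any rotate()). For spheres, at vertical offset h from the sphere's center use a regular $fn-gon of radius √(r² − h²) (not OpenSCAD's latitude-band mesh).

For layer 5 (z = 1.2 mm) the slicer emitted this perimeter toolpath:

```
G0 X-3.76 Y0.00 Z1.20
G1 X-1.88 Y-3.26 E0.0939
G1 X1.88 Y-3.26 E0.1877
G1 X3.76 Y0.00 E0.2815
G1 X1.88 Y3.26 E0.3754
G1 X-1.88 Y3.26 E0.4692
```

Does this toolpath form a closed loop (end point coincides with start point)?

no

Start point (G0): (-3.76, 0.00). End point (last G1): the path does not return to the start — open.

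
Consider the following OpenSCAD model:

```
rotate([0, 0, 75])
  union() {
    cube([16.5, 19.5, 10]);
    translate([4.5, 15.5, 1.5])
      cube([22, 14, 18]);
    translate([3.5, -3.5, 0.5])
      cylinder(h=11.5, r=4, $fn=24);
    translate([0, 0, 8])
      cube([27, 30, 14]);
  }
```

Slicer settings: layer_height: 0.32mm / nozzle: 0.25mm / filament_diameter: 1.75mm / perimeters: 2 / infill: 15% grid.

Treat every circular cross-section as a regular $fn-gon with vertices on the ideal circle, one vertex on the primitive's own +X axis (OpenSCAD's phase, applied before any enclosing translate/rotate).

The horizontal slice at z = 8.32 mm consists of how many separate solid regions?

1

At z = 8.32 mm: the cube (footprint 16.5×19.5) is included at this height; the 22×14 cube at (4.5, 15.5) contributes its full rectangle; the r=4 cylinder at (3.5, -3.5) gives a regular 24-gon of circumradius 4 (constant along its height); the cube (footprint 27×30) is included at this height; Merging all regions: the regions partially overlap (shared area 630.96 mm²), so overlapping operands fuse into one piece — 1 connected region; (rotated 75° about Z; rotation is an isometry so areas/perimeters/island counts are preserved). The result has 1 disconnected region.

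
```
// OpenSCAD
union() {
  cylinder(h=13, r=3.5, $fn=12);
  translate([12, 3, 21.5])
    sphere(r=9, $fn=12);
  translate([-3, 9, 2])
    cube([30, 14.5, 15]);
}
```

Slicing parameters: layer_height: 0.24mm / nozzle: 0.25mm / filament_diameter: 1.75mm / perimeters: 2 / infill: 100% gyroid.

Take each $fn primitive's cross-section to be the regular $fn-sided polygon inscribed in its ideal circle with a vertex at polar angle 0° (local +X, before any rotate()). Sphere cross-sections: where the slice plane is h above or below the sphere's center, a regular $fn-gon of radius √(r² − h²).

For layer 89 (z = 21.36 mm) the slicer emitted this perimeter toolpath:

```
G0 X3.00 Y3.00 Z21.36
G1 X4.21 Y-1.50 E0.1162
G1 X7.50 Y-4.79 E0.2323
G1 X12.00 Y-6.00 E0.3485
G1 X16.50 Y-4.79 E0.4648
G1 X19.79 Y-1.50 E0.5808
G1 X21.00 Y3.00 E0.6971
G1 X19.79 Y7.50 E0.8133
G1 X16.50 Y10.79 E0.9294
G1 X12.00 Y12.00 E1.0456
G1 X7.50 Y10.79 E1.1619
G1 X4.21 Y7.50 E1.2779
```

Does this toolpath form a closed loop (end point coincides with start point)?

no

Start point (G0): (3.00, 3.00). End point (last G1): the path does not return to the start — open.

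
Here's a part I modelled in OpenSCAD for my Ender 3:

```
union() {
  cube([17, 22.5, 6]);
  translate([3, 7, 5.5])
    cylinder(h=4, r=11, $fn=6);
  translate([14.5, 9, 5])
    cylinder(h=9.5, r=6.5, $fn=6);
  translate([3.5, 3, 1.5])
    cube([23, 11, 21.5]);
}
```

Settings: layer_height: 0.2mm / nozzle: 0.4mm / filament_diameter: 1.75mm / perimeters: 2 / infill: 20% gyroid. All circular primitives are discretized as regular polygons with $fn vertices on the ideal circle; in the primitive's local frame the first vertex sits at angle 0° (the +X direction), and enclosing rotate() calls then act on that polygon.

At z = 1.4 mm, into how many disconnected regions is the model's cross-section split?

1

At z = 1.4 mm: the 17×22.5 cube contributes its full rectangle; the cylinder at (3, 7) is not intersected at this z (z outside [5.5, 9.5]); the cylinder at (14.5, 9) is not intersected at this z (z outside [5, 14.5]); the cube at (3.5, 3) is not intersected at this z (z outside [1.5, 23]); Taking the union: only the 17×22.5 cube is present, so the union is just that shape — 1 connected region. The result has 1 disconnected region.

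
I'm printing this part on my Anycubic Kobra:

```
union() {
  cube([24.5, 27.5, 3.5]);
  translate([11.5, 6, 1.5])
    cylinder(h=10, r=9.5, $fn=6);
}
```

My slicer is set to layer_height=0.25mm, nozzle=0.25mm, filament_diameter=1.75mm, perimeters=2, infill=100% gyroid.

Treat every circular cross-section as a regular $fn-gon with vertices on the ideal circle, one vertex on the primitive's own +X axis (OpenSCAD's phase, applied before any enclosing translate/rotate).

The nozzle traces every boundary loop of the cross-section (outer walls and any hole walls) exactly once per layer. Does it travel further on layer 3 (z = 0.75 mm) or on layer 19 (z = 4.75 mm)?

layer 3 (z = 0.75 mm)

Layer 3 (z = 0.75): the cube (footprint 24.5×27.5) is included at this height (perimeter 104.00 mm); the cylinder at (11.5, 6) is not intersected at this z (z outside [1.5, 11.5]); Merging all regions: only the 24.5×27.5 cube is present, so the union is just that shape — boundary = 104.00 mm. So its perimeter = 104.00 mm. Layer 19 (z = 4.75): the cube is not intersected at this z (z outside [0, 3.5]); the r=9.5 cylinder at (11.5, 6) gives a regular 6-gon of circumradius 9.5 (constant along its height) (perimeter = 2·6·9.500·sin(180°/6) = 57.00 mm); Merging all regions: only the r=9.5 cylinder at (11.5, 6) is present, so the union is just that shape — boundary = 57.00 mm. So its perimeter = 57.00 mm. Layer 3 is larger (104.00 vs 57.00 mm).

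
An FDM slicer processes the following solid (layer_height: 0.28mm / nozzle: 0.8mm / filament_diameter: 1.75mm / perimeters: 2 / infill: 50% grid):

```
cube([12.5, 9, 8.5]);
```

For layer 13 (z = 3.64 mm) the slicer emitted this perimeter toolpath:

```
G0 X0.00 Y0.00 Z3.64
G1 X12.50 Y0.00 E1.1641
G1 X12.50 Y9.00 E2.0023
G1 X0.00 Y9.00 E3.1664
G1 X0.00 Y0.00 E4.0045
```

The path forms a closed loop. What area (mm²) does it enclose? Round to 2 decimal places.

Apply the shoelace formula to the sequence of (X, Y) vertices; enclosed area = 112.50 mm².

112.50 mm²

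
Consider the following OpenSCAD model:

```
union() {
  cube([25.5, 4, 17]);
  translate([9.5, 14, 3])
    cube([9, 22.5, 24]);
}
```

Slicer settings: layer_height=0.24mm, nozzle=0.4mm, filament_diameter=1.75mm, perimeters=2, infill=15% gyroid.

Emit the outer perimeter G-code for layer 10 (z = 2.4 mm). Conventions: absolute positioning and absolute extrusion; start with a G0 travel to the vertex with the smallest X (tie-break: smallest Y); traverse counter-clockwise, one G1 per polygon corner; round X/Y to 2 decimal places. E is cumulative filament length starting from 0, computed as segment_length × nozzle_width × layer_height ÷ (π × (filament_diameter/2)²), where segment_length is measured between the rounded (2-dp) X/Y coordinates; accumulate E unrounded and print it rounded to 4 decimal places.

At z = 2.4 mm: the cube is present — its section is the full 25.5×4 rectangle; the cube at (9.5, 14) is absent (z outside [3, 27]); Taking the union: only the 25.5×4 cube is present, so the union is just that shape — 1 connected region. The outline is a single polygon with 4 vertices. Extrusion per mm of travel: 0.4 × 0.24 / (π × 0.875²) = 0.039912. Accumulating E over each segment gives final E = 2.3548.

G0 X0.00 Y0.00 Z2.40
G1 X25.50 Y0.00 E1.0178
G1 X25.50 Y4.00 E1.1774
G1 X0.00 Y4.00 E2.1952
G1 X0.00 Y0.00 E2.3548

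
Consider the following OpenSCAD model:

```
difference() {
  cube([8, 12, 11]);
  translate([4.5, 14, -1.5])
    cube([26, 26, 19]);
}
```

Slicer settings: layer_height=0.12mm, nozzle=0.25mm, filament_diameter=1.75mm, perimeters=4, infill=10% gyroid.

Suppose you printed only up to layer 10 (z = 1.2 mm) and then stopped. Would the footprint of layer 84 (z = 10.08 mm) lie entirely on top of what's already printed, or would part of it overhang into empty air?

Compare the two slices. At z = 1.2: the 8×12 cube contributes its full rectangle (area 96.00 mm²); the cube at (4.5, 14) is present — its section is the full 26×26 rectangle (area 676.00 mm²); Taking the first minus the rest: starting from the 8×12 cube (96.00 mm²), the 26×26 cube at (4.5, 14) misses the remaining region (no effect) — area = 96.00 mm². At z = 10.08: the cube (footprint 8×12) is included at this height (area 96.00 mm²); the 26×26 cube at (4.5, 14) contributes its full rectangle (area 676.00 mm²); After the difference (first − rest): starting from the 8×12 cube (96.00 mm²), the 26×26 cube at (4.5, 14) misses the remaining region (no effect) — area = 96.00 mm². Checking containment: the cross-section at z = 10.08 is a subset of the cross-section at z = 1.2.

entirely on top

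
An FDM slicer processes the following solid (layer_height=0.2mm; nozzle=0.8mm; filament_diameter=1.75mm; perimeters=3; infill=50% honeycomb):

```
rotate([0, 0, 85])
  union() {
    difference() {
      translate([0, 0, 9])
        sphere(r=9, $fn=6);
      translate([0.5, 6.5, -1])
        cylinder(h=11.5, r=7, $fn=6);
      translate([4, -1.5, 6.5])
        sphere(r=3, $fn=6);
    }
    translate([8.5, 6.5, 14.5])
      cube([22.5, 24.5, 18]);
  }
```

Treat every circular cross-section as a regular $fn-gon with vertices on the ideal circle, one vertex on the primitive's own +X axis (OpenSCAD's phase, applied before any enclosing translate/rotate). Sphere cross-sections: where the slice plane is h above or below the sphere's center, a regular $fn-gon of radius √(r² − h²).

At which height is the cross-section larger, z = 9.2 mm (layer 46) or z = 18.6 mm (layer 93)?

layer 93 (z = 18.6 mm)

Layer 46 (z = 9.2): the sphere: section is a regular 6-gon, circumradius = √(r²−h²) = √(9²−0.2²) = 8.998 (area = (6/2)·8.998²·sin(360°/6) = 210.34 mm²); the cylinder at (0.5, 6.5): section is a regular 6-gon, circumradius r=7 (area = (6/2)·7.000²·sin(360°/6) = 127.31 mm²); the r=3 sphere at (4, -1.5) contributes a regular 6-gon of circumradius √(3²−2.7²) = 1.308 (area = (6/2)·1.308²·sin(360°/6) = 4.44 mm²); After the difference (first − rest): starting from the r=9 sphere (210.34 mm²), the r=7 cylinder at (0.5, 6.5) partially overlaps it — only the 73.36 mm² overlap (of its 127.31 mm²) is removed, clipping the outline; the r=3 sphere at (4, -1.5) lies wholly inside it (removes its full 4.44 mm² and its 7.85 mm outline becomes a hole wall) — area = 132.54 mm²; the cube at (8.5, 6.5) is absent (z outside [14.5, 32.5]); Combining (union): only that combined region is present, so the union is just that shape — area = 132.54 mm²; (rotated 85° about Z; rotation is an isometry so areas/perimeters/island counts are preserved). So its area = 132.54 mm². Layer 93 (z = 18.6): the sphere is absent (|z−center|=9.600 > r=9); the cylinder at (0.5, 6.5) does not reach this height (z outside [-1, 10.5]); the sphere at (4, -1.5) does not reach this height (|z−center|=12.100 > r=3); After the difference (first − rest): the first operand is absent here, so nothing remains; the 22.5×24.5 cube at (8.5, 6.5) contributes its full rectangle (area 551.25 mm²); Combining (union): only the 22.5×24.5 cube at (8.5, 6.5) is present, so the union is just that shape — area = 551.25 mm²; (whole slice rotated 85° about Z — lengths, areas and connectivity unchanged). So its area = 551.25 mm². Layer 93 is larger (551.25 vs 132.54 mm²).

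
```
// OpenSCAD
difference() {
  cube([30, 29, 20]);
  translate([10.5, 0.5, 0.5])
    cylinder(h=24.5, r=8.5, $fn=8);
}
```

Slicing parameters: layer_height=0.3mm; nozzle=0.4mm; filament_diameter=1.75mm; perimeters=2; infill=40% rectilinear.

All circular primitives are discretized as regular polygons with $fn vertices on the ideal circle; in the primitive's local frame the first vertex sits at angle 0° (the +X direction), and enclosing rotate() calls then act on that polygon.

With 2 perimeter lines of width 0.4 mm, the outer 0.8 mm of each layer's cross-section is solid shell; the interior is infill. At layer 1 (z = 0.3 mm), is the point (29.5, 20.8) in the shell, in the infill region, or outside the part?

At z = 0.3 mm: the cube (footprint 30×29) is included at this height; the cylinder at (10.5, 0.5) does not reach this height (z outside [0.5, 25]); Taking the first minus the rest: none of the subtracted shapes is present at this height, so the 30×29 cube is unchanged — 1 connected region. Overall, the cross-section is a single solid region. The nearest boundary edge runs (30.00, 0.00)→(30.00, 29.00); distance from the point to it = 0.50 mm. The point is inside the cross-section, 0.50 mm from the nearest boundary — within the 0.8 mm shell band (2 × 0.4).

shell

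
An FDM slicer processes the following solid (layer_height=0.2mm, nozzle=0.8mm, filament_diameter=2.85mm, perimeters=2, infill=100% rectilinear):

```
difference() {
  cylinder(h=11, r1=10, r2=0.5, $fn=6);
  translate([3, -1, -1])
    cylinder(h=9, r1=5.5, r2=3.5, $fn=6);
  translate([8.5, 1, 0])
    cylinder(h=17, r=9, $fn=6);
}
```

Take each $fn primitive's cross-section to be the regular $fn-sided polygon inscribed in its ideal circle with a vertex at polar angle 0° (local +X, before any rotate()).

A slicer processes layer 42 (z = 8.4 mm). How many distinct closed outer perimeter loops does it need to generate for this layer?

1

At z = 8.4 mm: the cone (r1=10→r2=0.5) has section circumradius 2.745 here — a regular 6-gon; the cone at (3, -1) is not intersected at this z (z outside [-1, 8]); the cylinder at (8.5, 1): section is a regular 6-gon, circumradius r=9; Taking the first minus the rest: starting from the cone, the r=9 cylinder at (8.5, 1) partially overlaps it — only the 8.33 mm² overlap (of its 210.44 mm²) is removed, clipping the outline — 1 connected region. The result has 1 disconnected region.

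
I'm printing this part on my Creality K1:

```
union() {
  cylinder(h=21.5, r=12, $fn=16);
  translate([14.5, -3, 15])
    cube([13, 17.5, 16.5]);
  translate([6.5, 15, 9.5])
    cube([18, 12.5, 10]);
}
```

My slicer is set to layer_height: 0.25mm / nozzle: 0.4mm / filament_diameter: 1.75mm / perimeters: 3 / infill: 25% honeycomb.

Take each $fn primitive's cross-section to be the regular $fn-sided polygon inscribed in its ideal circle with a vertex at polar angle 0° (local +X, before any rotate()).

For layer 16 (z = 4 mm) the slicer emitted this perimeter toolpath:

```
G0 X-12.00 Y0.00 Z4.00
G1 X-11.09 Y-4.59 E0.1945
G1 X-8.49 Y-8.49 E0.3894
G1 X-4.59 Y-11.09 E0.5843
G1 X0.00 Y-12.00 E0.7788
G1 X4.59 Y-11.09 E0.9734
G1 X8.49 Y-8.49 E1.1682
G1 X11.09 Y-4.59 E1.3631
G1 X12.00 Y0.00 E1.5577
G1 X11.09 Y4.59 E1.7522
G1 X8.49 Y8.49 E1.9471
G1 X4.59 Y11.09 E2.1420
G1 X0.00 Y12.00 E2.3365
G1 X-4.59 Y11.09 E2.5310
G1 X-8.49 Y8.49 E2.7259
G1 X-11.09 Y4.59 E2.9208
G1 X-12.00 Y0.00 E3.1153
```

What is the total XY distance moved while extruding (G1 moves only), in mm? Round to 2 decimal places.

74.93 mm

Sum the Euclidean lengths of each G1 segment: total = 74.93 mm.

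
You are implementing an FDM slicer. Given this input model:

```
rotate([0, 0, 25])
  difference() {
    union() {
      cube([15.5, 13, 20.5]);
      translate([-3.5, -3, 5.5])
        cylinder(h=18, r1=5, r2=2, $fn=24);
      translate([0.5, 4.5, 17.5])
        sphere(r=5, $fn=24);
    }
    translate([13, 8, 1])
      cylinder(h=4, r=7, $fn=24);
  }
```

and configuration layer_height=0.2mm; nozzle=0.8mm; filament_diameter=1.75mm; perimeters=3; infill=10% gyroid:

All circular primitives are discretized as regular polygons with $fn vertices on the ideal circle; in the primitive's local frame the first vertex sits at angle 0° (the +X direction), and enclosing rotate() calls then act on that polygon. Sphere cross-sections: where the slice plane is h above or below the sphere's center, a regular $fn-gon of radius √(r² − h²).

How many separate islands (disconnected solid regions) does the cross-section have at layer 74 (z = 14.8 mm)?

At z = 14.8 mm: the cube (footprint 15.5×13) is included at this height; the cone at (-3.5, -3): at t=0.517 of its height the radius interpolates to r₁+(r₂−r₁)t = 3.450, giving a regular 24-gon of that circumradius; the r=5 sphere at (0.5, 4.5) slices to a regular 24-gon of circumradius 4.208 (√(r²−h²) with h=2.7 from center); Merging all regions: the regions partially overlap (shared area 31.68 mm²), so overlapping operands fuse into one piece — 2 connected regions; the cylinder at (13, 8) does not reach this height (z outside [1, 5]); Taking the first minus the rest: none of the subtracted shapes is present at this height, so that combined region is unchanged — 2 connected regions; (rotated 25° about Z; rotation is an isometry so areas/perimeters/island counts are preserved). Overall, the cross-section has 2 separate islands. Island count = 2.

2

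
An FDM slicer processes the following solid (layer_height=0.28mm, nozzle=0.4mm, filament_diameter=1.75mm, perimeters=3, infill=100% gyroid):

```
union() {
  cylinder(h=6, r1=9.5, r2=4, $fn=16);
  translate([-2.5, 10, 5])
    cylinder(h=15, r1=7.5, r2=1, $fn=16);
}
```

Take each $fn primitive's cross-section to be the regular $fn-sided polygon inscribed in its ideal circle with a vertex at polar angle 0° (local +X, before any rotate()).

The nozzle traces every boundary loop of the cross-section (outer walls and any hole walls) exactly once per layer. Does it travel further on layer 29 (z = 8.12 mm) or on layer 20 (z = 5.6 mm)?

layer 20 (z = 5.6 mm)

Layer 29 (z = 8.12): the cone does not reach this height (z outside [0, 6]); the cone at (-2.5, 10): at t=0.208 of its height the radius interpolates to r₁+(r₂−r₁)t = 6.148, giving a regular 16-gon of that circumradius (perimeter = 2·16·6.148·sin(180°/16) = 38.38 mm); Taking the union: only the cone at (-2.5, 10) is present, so the union is just that shape — boundary = 38.38 mm. So its perimeter = 38.38 mm. Layer 20 (z = 5.6): the cone (r1=9.5→r2=4) has section circumradius 4.367 here — a regular 16-gon (perimeter = 2·16·4.367·sin(180°/16) = 27.26 mm); the cone at (-2.5, 10) contributes a regular 16-gon of circumradius 7.240 (interpolated between r1=7.5 and r2=1 at t=0.040) (perimeter = 2·16·7.240·sin(180°/16) = 45.20 mm); Merging all regions: the regions partially overlap (shared area 3.76 mm²), so the edge portions inside another operand are dropped and the merged outline is re-measured after clipping — boundary = 62.43 mm. So its perimeter = 62.43 mm. Layer 20 is larger (62.43 vs 38.38 mm).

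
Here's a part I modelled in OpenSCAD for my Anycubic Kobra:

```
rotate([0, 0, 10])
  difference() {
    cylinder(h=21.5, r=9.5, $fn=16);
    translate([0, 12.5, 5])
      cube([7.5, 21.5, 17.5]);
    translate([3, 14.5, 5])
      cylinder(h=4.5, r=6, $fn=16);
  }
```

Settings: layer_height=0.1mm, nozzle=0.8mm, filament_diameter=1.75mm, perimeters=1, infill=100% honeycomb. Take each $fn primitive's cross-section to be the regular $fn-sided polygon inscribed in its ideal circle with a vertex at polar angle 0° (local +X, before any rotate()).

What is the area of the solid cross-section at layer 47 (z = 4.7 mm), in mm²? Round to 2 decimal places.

276.30 mm²

At z = 4.7 mm: the r=9.5 cylinder gives a regular 16-gon of circumradius 9.5 (constant along its height) (area = (16/2)·9.500²·sin(360°/16) = 276.30 mm²); the cube at (0, 12.5) does not reach this height (z outside [5, 22.5]); the cylinder at (3, 14.5) is not intersected at this z (z outside [5, 9.5]); After the difference (first − rest): none of the subtracted shapes is present at this height, so the r=9.5 cylinder is unchanged — area = 276.30 mm²; (rotated 10° about Z; rotation is an isometry so areas/perimeters/island counts are preserved). Overall, the cross-section is a single solid region. Net area = 276.30 mm².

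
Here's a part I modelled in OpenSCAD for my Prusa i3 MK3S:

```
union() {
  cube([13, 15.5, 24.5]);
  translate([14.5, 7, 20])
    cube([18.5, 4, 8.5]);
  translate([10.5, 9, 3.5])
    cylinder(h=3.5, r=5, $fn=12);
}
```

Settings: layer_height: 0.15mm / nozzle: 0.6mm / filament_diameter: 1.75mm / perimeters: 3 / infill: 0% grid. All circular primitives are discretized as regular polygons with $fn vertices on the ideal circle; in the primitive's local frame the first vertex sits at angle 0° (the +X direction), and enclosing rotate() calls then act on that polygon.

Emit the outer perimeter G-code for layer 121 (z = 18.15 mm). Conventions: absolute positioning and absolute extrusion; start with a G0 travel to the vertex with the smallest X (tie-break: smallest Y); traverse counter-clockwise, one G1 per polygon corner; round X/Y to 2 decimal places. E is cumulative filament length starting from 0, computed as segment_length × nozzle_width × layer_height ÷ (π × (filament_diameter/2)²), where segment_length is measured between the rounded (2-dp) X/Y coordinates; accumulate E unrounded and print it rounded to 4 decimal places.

G0 X0.00 Y0.00 Z18.15
G1 X13.00 Y0.00 E0.4864
G1 X13.00 Y15.50 E1.0664
G1 X0.00 Y15.50 E1.5528
G1 X0.00 Y0.00 E2.1328

At z = 18.15 mm: the cube (footprint 13×15.5) is included at this height; the cube at (14.5, 7) is absent (z outside [20, 28.5]); the cylinder at (10.5, 9) is not intersected at this z (z outside [3.5, 7]); Merging all regions: only the 13×15.5 cube is present, so the union is just that shape — 1 connected region. The outline is a single polygon with 4 vertices. Extrusion per mm of travel: 0.6 × 0.15 / (π × 0.875²) = 0.037418. Accumulating E over each segment gives final E = 2.1328.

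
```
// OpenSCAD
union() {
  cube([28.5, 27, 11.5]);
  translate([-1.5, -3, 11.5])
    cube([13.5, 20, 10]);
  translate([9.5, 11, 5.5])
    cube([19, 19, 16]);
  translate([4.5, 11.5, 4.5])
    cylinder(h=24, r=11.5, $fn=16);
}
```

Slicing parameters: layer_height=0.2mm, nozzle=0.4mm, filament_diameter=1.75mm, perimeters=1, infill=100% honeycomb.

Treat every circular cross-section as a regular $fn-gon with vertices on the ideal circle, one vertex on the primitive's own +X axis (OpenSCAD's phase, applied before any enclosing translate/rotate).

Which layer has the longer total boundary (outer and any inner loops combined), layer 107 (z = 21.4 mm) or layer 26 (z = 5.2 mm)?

Layer 107 (z = 21.4): the cube is absent (z outside [0, 11.5]); the 13.5×20 cube at (-1.5, -3) contributes its full rectangle (perimeter 67.00 mm); the cube at (9.5, 11) is present — its section is the full 19×19 rectangle (perimeter 76.00 mm); the cylinder at (4.5, 11.5): section is a regular 16-gon, circumradius r=11.5 (perimeter = 2·16·11.500·sin(180°/16) = 71.79 mm); Merging all regions: the regions partially overlap (shared area 266.99 mm²), so the edge portions inside another operand are dropped and the merged outline is re-measured after clipping — boundary = 127.18 mm. So its perimeter = 127.18 mm. Layer 26 (z = 5.2): the cube is present — its section is the full 28.5×27 rectangle (perimeter 111.00 mm); the cube at (-1.5, -3) is not intersected at this z (z outside [11.5, 21.5]); the cube at (9.5, 11) is not intersected at this z (z outside [5.5, 21.5]); the r=11.5 cylinder at (4.5, 11.5) gives a regular 16-gon of circumradius 11.5 (constant along its height) (perimeter = 2·16·11.500·sin(180°/16) = 71.79 mm); Merging all regions: the regions partially overlap (shared area 301.91 mm²), so the edge portions inside another operand are dropped and the merged outline is re-measured after clipping — boundary = 116.57 mm. So its perimeter = 116.57 mm. Layer 107 is larger (127.18 vs 116.57 mm).

layer 107 (z = 21.4 mm)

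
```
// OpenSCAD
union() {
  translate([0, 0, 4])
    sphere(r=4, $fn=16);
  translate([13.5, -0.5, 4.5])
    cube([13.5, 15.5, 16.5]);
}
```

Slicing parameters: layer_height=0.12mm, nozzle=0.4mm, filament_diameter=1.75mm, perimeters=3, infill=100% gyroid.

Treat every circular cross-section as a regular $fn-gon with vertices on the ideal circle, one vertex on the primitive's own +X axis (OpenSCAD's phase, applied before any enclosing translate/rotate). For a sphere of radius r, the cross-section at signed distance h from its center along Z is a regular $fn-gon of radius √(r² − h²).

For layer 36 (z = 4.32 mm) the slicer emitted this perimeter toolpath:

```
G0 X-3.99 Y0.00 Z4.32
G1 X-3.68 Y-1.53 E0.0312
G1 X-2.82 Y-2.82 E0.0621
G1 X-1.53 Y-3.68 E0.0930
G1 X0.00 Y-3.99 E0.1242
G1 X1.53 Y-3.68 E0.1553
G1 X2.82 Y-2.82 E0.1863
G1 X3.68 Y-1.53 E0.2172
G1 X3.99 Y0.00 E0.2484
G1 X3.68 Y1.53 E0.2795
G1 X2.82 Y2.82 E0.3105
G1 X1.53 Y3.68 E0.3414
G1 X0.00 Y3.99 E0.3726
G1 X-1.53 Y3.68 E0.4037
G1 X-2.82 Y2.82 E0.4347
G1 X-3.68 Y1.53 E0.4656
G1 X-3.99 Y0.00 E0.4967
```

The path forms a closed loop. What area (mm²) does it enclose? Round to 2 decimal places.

48.67 mm²

Apply the shoelace formula to the sequence of (X, Y) vertices; enclosed area = 48.67 mm².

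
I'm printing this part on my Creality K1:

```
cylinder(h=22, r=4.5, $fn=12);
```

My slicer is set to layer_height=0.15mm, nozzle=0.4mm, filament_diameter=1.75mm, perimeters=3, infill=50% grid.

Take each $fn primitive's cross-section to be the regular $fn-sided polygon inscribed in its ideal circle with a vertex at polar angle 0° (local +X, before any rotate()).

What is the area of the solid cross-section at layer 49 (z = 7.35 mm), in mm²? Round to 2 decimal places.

At z = 7.35 mm: the r=4.5 cylinder contributes a regular 12-gon of circumradius 4.5 (area = (12/2)·4.500²·sin(360°/12) = 60.75 mm²). Overall, the cross-section is a single solid region. Net area = 60.75 mm².

60.75 mm²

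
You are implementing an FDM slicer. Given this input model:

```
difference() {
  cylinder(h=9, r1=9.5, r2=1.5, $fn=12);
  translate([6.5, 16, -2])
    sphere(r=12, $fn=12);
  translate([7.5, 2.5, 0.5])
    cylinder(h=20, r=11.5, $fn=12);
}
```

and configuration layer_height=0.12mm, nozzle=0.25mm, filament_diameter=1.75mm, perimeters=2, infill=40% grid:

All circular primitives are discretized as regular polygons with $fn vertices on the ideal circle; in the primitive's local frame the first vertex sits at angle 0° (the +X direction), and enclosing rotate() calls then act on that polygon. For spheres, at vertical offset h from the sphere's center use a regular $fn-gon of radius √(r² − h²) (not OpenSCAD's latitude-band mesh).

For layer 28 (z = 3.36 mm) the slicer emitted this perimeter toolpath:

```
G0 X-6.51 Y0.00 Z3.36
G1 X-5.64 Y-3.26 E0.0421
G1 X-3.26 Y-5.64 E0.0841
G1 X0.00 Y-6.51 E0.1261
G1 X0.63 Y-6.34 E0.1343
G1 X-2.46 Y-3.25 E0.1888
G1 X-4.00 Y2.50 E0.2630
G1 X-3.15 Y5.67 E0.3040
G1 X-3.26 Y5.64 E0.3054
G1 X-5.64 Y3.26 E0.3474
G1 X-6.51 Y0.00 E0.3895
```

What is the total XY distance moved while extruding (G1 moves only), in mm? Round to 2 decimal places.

Sum the Euclidean lengths of each G1 segment: total = 31.23 mm.

31.23 mm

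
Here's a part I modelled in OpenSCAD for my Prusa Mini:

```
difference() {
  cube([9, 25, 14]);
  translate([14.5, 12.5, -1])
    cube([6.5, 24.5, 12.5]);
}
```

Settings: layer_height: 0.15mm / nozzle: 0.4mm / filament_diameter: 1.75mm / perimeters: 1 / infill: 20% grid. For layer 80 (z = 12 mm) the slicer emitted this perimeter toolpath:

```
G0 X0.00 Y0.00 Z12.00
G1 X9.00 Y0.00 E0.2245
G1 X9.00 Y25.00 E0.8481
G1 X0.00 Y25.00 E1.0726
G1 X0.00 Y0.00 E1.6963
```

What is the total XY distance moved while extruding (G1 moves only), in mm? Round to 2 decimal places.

68.00 mm

Sum the Euclidean lengths of each G1 segment: total = 68.00 mm.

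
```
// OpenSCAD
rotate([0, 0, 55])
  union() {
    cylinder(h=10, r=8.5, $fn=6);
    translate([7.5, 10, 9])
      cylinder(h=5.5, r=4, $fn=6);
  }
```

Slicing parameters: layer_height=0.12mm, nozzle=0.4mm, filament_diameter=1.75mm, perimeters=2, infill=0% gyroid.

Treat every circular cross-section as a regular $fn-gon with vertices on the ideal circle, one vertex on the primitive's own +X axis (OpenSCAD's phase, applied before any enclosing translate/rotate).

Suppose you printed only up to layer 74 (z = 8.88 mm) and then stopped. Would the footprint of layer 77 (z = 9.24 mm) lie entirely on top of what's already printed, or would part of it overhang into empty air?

part overhangs

Compare the two slices. At z = 8.88: the r=8.5 cylinder contributes a regular 6-gon of circumradius 8.5 (area = (6/2)·8.500²·sin(360°/6) = 187.71 mm²); the cylinder at (7.5, 10) is absent (z outside [9, 14.5]); Merging all regions: only the r=8.5 cylinder is present, so the union is just that shape — area = 187.71 mm²; (whole slice rotated 55° about Z — lengths, areas and connectivity unchanged). At z = 9.24: the cylinder: section is a regular 6-gon, circumradius r=8.5 (area = (6/2)·8.500²·sin(360°/6) = 187.71 mm²); the r=4 cylinder at (7.5, 10) gives a regular 6-gon of circumradius 4 (constant along its height) (area = (6/2)·4.000²·sin(360°/6) = 41.57 mm²); Combining (union): the 2 present regions are separate (no shared area or edge), so areas and boundary lengths simply add and each stays a separate island — area = 229.28 mm²; (whole slice rotated 55° about Z — lengths, areas and connectivity unchanged). Checking containment: at z = 9.24 the cross-section extends beyond the z = 8.88 cross-section by about 41.57 mm².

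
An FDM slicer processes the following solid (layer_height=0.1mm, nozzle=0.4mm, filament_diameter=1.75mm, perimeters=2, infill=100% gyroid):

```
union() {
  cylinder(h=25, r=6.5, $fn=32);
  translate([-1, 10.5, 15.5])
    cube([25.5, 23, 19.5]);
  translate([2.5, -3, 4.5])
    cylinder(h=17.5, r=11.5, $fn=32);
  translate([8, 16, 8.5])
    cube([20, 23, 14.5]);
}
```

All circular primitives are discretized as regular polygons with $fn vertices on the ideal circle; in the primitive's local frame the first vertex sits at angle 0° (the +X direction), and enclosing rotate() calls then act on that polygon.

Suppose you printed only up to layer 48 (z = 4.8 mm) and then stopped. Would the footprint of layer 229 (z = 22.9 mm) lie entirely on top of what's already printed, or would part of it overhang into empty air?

Compare the two slices. At z = 4.8: the cylinder: section is a regular 32-gon, circumradius r=6.5 (area = (32/2)·6.500²·sin(360°/32) = 131.88 mm²); the cube at (-1, 10.5) is not intersected at this z (z outside [15.5, 35]); the cylinder at (2.5, -3): section is a regular 32-gon, circumradius r=11.5 (area = (32/2)·11.500²·sin(360°/32) = 412.81 mm²); the cube at (8, 16) is not intersected at this z (z outside [8.5, 23]); Combining (union): the r=6.5 cylinder lies entirely inside the r=11.5 cylinder at (2.5, -3), so the union is just the r=11.5 cylinder at (2.5, -3) — area = 412.81 mm². At z = 22.9: the r=6.5 cylinder contributes a regular 32-gon of circumradius 6.5 (area = (32/2)·6.500²·sin(360°/32) = 131.88 mm²); the cube at (-1, 10.5) (footprint 25.5×23) is included at this height (area 586.50 mm²); the cylinder at (2.5, -3) is absent (z outside [4.5, 22]); the cube at (8, 16) is present — its section is the full 20×23 rectangle (area 460.00 mm²); Taking the union: the regions partially overlap — summed areas 1178.38 mm² minus the doubly-counted overlap 288.75 mm² gives 889.63 mm² — area = 889.63 mm². Checking containment: at z = 22.9 the cross-section extends beyond the z = 4.8 cross-section by about 757.75 mm².

part overhangs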